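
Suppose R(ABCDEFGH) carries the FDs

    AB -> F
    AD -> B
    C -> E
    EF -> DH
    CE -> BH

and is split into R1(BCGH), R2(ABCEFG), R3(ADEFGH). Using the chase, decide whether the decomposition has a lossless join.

Yes

Chase test. Columns are ABCDEFGH; row i has aⱼ where attribute j ∈ Ri, else bᵢⱼ.
Initial tableau (one row per fragment):
  row 1: b11 a2 a3 b14 b15 b16 a7 a8
  row 2: a1 a2 a3 b24 a5 a6 a7 b28
  row 3: a1 b32 b33 a4 a5 a6 a7 a8
Rows 1 and 2 agree on C; apply C→E and equate their E entries.
Rows 2 and 3 agree on EF; apply EF→DH and equate their DH entries.
Rows 2 and 3 agree on AD; apply AD→B and equate their B entries.
Row 2 is now all distinguished symbols — the join is lossless.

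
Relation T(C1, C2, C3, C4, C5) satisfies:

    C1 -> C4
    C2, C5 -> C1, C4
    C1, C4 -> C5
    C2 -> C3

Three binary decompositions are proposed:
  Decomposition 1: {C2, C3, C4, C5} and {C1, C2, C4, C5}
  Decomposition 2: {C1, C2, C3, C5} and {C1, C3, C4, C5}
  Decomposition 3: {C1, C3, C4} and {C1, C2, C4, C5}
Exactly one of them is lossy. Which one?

Decomposition 3

Decomposition 1: common = {C2, C4, C5}, closure = {C1, C2, C3, C4, C5} → lossless.
Decomposition 2: common = {C1, C3, C5}, closure = {C1, C3, C4, C5} → lossless.
Decomposition 3: common = {C1, C4}, closure = {C1, C4, C5} → lossy.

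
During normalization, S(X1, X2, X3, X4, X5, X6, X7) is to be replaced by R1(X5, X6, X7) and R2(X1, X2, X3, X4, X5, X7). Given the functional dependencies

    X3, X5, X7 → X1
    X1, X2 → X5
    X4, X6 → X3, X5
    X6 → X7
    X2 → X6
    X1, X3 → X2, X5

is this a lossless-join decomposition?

Common attributes: R1 ∩ R2 = {X5, X7}.
No dependency enlarges {X5, X7}, so (X5, X7)⁺ = {X5, X7}.
The closure contains neither all of R1 = {X5, X6, X7} nor all of R2 = {X1, X2, X3, X4, X5, X7}, so the common attributes are not a superkey of either fragment. The join is lossy.

No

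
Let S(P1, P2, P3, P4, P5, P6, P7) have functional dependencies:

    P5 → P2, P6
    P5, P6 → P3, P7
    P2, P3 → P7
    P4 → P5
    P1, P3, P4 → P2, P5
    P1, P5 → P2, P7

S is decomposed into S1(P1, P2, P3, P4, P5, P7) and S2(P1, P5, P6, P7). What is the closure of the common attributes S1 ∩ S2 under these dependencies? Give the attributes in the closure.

S1 ∩ S2 = {P1, P5, P7}.
P5 → P2, P6 applies, adding P2, P6
P5, P6 → P3, P7 applies, adding P3
Closure: {P1, P2, P3, P5, P6, P7}.

P1, P2, P3, P5, P6, P7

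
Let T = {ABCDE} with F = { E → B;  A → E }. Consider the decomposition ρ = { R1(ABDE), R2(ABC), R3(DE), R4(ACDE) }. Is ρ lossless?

Yes

Chase test. Columns are ABCDE; row i has aⱼ where attribute j ∈ Ri, else bᵢⱼ.
Initial tableau (one row per fragment):
  row 1: a1 a2 b13 a4 a5
  row 2: a1 a2 a3 b24 b25
  row 3: b31 b32 b33 a4 a5
  row 4: a1 b42 a3 a4 a5
Rows 1 and 3 agree on E; apply E→B and equate their B entries.
Rows 1 and 4 agree on E; apply E→B and equate their B entries.
Rows 1 and 2 agree on A; apply A→E and equate their E entries.
Row 4 is now all distinguished symbols — the join is lossless.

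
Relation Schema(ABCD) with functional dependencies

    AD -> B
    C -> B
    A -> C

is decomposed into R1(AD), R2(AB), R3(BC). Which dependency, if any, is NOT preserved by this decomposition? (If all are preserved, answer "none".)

A -> C

Check A → C: no single fragment contains all of {AC}, and the restricted closure of {A} across the fragments never reaches {C}.
AD → B is preserved.
C → B is preserved.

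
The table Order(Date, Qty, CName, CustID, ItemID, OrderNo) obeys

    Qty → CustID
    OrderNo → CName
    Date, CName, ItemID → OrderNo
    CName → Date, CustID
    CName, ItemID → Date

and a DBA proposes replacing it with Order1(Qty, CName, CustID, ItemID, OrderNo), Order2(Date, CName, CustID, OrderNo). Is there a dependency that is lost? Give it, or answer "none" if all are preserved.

Qty → CustID lies within Order1.
OrderNo → CName lies within Order1.
Date, CName, ItemID → OrderNo: restricted closure across fragments reaches OrderNo.
CName → Date, CustID lies within Order2.
CName, ItemID → Date: restricted closure across fragments reaches Date.
Every dependency is enforceable on the fragments, so the decomposition is dependency-preserving.

none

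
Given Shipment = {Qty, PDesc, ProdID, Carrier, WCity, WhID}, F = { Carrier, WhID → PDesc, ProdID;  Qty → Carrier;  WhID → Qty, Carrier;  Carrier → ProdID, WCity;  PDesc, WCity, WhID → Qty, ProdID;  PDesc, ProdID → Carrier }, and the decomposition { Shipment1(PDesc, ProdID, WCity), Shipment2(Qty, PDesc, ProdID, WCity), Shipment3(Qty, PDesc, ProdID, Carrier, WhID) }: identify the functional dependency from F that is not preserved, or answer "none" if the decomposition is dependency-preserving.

Check Carrier → ProdID, WCity: no single fragment contains all of {ProdID, Carrier, WCity}, and the restricted closure of {Carrier} across the fragments never reaches {ProdID, WCity}.
Carrier, WhID → PDesc, ProdID is preserved.
Qty → Carrier is preserved.
WhID → Qty, Carrier is preserved.
PDesc, WCity, WhID → Qty, ProdID is preserved.
PDesc, ProdID → Carrier is preserved.

Carrier → ProdID, WCity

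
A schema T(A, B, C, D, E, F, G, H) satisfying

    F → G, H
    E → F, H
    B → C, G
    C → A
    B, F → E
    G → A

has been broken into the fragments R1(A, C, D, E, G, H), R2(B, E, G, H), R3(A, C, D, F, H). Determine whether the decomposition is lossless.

No

Chase test. Columns are A, B, C, D, E, F, G, H; row i has aⱼ where attribute j ∈ Ri, else bᵢⱼ.
Initial tableau (one row per fragment):
  row 1: a1 b12 a3 a4 a5 b16 a7 a8
  row 2: b21 a2 b23 b24 a5 b26 a7 a8
  row 3: a1 b32 a3 a4 b35 a6 b37 a8
Rows 1 and 2 agree on E; apply E→F, H and equate their F, H entries.
Rows 1 and 2 agree on G; apply G→A and equate their A entries.
No row becomes fully distinguished — the join is lossy.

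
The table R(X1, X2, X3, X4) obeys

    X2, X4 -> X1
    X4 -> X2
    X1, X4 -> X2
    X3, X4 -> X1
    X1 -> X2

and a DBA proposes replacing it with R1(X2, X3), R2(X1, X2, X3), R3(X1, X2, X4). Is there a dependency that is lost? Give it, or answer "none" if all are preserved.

X2, X4 → X1 lies within R3.
X4 → X2 lies within R3.
X1, X4 → X2 lies within R3.
X3, X4 → X1: restricted closure across fragments reaches X1.
X1 → X2 lies within R2.
Every dependency is enforceable on the fragments, so the decomposition is dependency-preserving.

none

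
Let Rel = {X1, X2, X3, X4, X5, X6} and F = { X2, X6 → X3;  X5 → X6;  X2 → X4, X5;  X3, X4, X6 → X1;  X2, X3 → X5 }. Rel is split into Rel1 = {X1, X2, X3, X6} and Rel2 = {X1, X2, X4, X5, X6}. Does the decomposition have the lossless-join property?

Yes

Common attributes: Rel1 ∩ Rel2 = {X1, X2, X6}.
Closure of {X1, X2, X6}: X2, X6 → X3 applies, adding X3; X2 → X4, X5 applies, adding X4, X5. So (X1, X2, X6)⁺ = {X1, X2, X3, X4, X5, X6}.
This closure contains every attribute of Rel1, so Rel1 ∩ Rel2 → Rel1. The join is lossless.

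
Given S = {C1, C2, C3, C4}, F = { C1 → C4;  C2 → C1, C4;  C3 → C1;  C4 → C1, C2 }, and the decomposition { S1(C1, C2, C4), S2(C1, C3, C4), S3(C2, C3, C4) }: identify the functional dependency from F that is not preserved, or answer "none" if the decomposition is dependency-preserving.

C1 → C4 lies within S1.
C2 → C1, C4 lies within S1.
C3 → C1 lies within S2.
C4 → C1, C2 lies within S1.
Every dependency is enforceable on the fragments, so the decomposition is dependency-preserving.

none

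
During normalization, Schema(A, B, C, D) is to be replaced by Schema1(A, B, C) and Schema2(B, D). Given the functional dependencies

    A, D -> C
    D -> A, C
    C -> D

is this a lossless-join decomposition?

No

Common attributes: Schema1 ∩ Schema2 = {B}.
No dependency enlarges {B}, so (B)⁺ = {B}.
The closure contains neither all of Schema1 = {A, B, C} nor all of Schema2 = {B, D}, so the common attributes are not a superkey of either fragment. The join is lossy.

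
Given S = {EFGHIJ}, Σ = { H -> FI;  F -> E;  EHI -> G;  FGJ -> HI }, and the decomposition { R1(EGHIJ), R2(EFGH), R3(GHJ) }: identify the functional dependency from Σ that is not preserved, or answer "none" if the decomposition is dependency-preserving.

Check FGJ → HI: no single fragment contains all of {FGHIJ}, and the restricted closure of {FGJ} across the fragments never reaches {HI}.
H → FI is preserved.
F → E is preserved.
EHI → G is preserved.

FGJ -> HI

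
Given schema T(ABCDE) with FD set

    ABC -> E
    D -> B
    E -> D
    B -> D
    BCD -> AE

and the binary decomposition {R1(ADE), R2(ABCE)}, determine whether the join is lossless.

Common attributes: R1 ∩ R2 = {AE}.
Closure of {AE}: E → D applies, adding D; D → B applies, adding B. So (AE)⁺ = {ABDE}.
This closure contains every attribute of R1, so R1 ∩ R2 → R1. The join is lossless.

Yes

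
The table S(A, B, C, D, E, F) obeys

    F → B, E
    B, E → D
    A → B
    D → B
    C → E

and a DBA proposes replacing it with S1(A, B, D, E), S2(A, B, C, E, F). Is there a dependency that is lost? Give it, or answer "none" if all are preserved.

F → B, E lies within S2.
B, E → D lies within S1.
A → B lies within S1.
D → B lies within S1.
C → E lies within S2.
Every dependency is enforceable on the fragments, so the decomposition is dependency-preserving.

none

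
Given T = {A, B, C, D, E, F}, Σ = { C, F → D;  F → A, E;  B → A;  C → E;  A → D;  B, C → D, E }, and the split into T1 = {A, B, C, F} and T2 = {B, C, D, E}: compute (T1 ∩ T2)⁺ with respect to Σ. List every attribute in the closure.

A, B, C, D, E

T1 ∩ T2 = {B, C}.
B → A applies, adding A
C → E applies, adding E
A → D applies, adding D
Closure: {A, B, C, D, E}.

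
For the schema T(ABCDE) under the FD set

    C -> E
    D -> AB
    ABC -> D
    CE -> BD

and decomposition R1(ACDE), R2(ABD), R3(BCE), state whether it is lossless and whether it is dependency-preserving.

Lossless test (chase): Rows 1 and 2 agree on D; apply D→AB and equate their AB entries. Rows 1 and 3 agree on CE; apply CE→BD and equate their BD entries. Rows 1 and 3 agree on D; apply D→AB and equate their AB entries. Row 1 is now all distinguished symbols — the join is lossless.
Dependency preservation: ABC → D; CE → BD are not contained in any single fragment, but the restricted closure of each left-hand side across the fragments still reaches the right-hand side; the remaining FDs each lie inside some fragment. All dependencies are preserved.

lossless and dependency-preserving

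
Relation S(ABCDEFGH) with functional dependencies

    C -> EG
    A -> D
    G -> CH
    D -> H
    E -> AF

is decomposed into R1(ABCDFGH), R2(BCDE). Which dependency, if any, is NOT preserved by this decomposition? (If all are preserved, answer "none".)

Check E → AF: no single fragment contains all of {AEF}, and the restricted closure of {E} across the fragments never reaches {AF}.
C → EG is preserved.
A → D is preserved.
G → CH is preserved.
D → H is preserved.

E -> AF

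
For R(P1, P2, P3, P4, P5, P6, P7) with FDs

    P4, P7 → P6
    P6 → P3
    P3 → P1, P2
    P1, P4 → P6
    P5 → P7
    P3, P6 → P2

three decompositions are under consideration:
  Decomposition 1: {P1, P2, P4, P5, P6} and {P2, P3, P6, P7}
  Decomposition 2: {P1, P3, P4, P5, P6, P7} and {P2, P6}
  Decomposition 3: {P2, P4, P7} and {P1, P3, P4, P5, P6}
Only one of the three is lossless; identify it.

Decomposition 1: common = {P2, P6}, closure = {P1, P2, P3, P6} → lossy.
Decomposition 2: common = {P6}, closure = {P1, P2, P3, P6} → lossless.
Decomposition 3: common = {P4}, closure = {P4} → lossy.

Decomposition 2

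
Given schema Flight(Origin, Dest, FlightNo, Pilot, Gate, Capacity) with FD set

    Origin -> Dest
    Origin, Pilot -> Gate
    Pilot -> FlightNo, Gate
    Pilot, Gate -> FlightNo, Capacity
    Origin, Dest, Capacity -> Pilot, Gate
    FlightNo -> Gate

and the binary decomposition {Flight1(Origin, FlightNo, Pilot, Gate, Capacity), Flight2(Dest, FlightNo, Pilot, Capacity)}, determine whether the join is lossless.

Common attributes: Flight1 ∩ Flight2 = {FlightNo, Pilot, Capacity}.
Closure of {FlightNo, Pilot, Capacity}: Pilot → FlightNo, Gate applies, adding Gate. So (FlightNo, Pilot, Capacity)⁺ = {FlightNo, Pilot, Gate, Capacity}.
The closure contains neither all of Flight1 = {Origin, FlightNo, Pilot, Gate, Capacity} nor all of Flight2 = {Dest, FlightNo, Pilot, Capacity}, so the common attributes are not a superkey of either fragment. The join is lossy.

No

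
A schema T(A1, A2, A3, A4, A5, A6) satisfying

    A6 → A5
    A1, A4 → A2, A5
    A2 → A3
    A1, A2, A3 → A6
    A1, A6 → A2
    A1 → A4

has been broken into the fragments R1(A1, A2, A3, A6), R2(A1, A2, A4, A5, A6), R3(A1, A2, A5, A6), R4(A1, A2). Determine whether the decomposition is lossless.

Yes

Chase test. Columns are A1, A2, A3, A4, A5, A6; row i has aⱼ where attribute j ∈ Ri, else bᵢⱼ.
Initial tableau (one row per fragment):
  row 1: a1 a2 a3 b14 b15 a6
  row 2: a1 a2 b23 a4 a5 a6
  row 3: a1 a2 b33 b34 a5 a6
  row 4: a1 a2 b43 b44 b45 b46
Rows 1 and 2 agree on A6; apply A6→A5 and equate their A5 entries.
Rows 1 and 2 agree on A2; apply A2→A3 and equate their A3 entries.
Rows 1 and 3 agree on A2; apply A2→A3 and equate their A3 entries.
Rows 1 and 4 agree on A2; apply A2→A3 and equate their A3 entries.
Rows 1 and 4 agree on A1, A2, A3; apply A1, A2, A3→A6 and equate their A6 entries.
Rows 1 and 2 agree on A1; apply A1→A4 and equate their A4 entries.
Rows 1 and 3 agree on A1; apply A1→A4 and equate their A4 entries.
Rows 1 and 4 agree on A1; apply A1→A4 and equate their A4 entries.
Rows 1 and 4 agree on A6; apply A6→A5 and equate their A5 entries.
Row 1 is now all distinguished symbols — the join is lossless.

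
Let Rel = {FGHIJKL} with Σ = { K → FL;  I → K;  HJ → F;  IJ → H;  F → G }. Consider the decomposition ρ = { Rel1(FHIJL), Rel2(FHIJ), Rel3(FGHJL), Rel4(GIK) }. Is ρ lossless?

Yes

Chase test. Columns are FGHIJKL; row i has aⱼ where attribute j ∈ Reli, else bᵢⱼ.
Initial tableau (one row per fragment):
  row 1: a1 b12 a3 a4 a5 b16 a7
  row 2: a1 b22 a3 a4 a5 b26 b27
  row 3: a1 a2 a3 b34 a5 b36 a7
  row 4: b41 a2 b43 a4 b45 a6 b47
Rows 1 and 2 agree on I; apply I→K and equate their K entries.
Rows 1 and 4 agree on I; apply I→K and equate their K entries.
Rows 1 and 2 agree on F; apply F→G and equate their G entries.
Rows 1 and 3 agree on F; apply F→G and equate their G entries.
Rows 1 and 2 agree on K; apply K→FL and equate their FL entries.
Rows 1 and 4 agree on K; apply K→FL and equate their FL entries.
Row 1 is now all distinguished symbols — the join is lossless.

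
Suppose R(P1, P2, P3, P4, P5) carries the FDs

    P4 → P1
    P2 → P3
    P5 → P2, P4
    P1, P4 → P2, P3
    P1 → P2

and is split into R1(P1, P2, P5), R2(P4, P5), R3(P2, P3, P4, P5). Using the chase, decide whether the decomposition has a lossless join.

Yes

Chase test. Columns are P1, P2, P3, P4, P5; row i has aⱼ where attribute j ∈ Ri, else bᵢⱼ.
Initial tableau (one row per fragment):
  row 1: a1 a2 b13 b14 a5
  row 2: b21 b22 b23 a4 a5
  row 3: b31 a2 a3 a4 a5
Rows 2 and 3 agree on P4; apply P4→P1 and equate their P1 entries.
Rows 1 and 3 agree on P2; apply P2→P3 and equate their P3 entries.
Rows 1 and 2 agree on P5; apply P5→P2, P4 and equate their P2, P4 entries.
Rows 2 and 3 agree on P1, P4; apply P1, P4→P2, P3 and equate their P2, P3 entries.
Rows 1 and 2 agree on P4; apply P4→P1 and equate their P1 entries.
Row 1 is now all distinguished symbols — the join is lossless.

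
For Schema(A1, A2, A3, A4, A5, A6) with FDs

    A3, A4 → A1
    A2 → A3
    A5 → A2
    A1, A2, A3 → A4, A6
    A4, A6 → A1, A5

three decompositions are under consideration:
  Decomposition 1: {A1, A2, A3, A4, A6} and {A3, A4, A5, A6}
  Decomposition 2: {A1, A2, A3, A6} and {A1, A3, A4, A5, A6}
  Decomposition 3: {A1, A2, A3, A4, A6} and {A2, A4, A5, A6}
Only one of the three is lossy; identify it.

Decomposition 1: common = {A3, A4, A6}, closure = {A1, A2, A3, A4, A5, A6} → lossless.
Decomposition 2: common = {A1, A3, A6}, closure = {A1, A3, A6} → lossy.
Decomposition 3: common = {A2, A4, A6}, closure = {A1, A2, A3, A4, A5, A6} → lossless.

Decomposition 2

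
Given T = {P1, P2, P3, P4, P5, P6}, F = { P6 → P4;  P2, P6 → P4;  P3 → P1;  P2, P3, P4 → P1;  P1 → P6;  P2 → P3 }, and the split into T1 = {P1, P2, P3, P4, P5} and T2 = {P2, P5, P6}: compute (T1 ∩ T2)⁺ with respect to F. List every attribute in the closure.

P1, P2, P3, P4, P5, P6

T1 ∩ T2 = {P2, P5}.
P2 → P3 applies, adding P3
P3 → P1 applies, adding P1
P1 → P6 applies, adding P6
P6 → P4 applies, adding P4
Closure: {P1, P2, P3, P4, P5, P6}.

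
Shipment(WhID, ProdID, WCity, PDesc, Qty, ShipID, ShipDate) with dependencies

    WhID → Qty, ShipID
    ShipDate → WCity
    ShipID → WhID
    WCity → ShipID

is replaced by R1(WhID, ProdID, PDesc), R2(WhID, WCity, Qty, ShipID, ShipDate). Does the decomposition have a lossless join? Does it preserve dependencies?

lossy but dependency-preserving

Lossless test: (WhID)⁺ = {WhID, Qty, ShipID}, which is a superkey of neither fragment — lossy.
Dependency preservation: every FD's attributes lie within a single fragment, so each can be enforced locally — preserved.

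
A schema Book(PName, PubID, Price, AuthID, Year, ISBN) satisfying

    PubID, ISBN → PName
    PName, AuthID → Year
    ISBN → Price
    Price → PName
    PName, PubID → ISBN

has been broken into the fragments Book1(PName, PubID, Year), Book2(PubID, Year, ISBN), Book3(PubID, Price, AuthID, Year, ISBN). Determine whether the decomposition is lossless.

Chase test. Columns are PName, PubID, Price, AuthID, Year, ISBN; row i has aⱼ where attribute j ∈ Booki, else bᵢⱼ.
Initial tableau (one row per fragment):
  row 1: a1 a2 b13 b14 a5 b16
  row 2: b21 a2 b23 b24 a5 a6
  row 3: b31 a2 a3 a4 a5 a6
Rows 2 and 3 agree on PubID, ISBN; apply PubID, ISBN→PName and equate their PName entries.
Rows 2 and 3 agree on ISBN; apply ISBN→Price and equate their Price entries.
No row becomes fully distinguished — the join is lossy.

No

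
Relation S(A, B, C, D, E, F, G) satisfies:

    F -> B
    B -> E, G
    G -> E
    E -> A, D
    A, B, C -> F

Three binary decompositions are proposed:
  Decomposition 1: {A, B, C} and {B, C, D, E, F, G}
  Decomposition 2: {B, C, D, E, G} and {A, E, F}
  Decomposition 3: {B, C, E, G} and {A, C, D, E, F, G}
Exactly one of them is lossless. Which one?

Decomposition 1

Decomposition 1: common = {B, C}, closure = {A, B, C, D, E, F, G} → lossless.
Decomposition 2: common = {E}, closure = {A, D, E} → lossy.
Decomposition 3: common = {C, E, G}, closure = {A, C, D, E, G} → lossy.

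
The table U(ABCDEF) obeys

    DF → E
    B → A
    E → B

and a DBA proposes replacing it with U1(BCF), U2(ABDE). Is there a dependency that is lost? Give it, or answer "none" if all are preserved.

DF → E

Check DF → E: no single fragment contains all of {DEF}, and the restricted closure of {DF} across the fragments never reaches {E}.
B → A is preserved.
E → B is preserved.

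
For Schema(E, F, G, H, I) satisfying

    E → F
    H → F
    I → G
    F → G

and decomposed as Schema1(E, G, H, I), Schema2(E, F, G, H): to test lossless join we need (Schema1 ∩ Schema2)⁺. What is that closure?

Schema1 ∩ Schema2 = {E, G, H}.
E → F applies, adding F
Closure: {E, F, G, H}.

E, F, G, H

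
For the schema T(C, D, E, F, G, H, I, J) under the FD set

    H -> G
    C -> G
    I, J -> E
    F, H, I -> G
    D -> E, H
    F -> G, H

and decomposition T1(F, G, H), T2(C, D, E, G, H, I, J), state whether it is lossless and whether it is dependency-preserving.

Lossless test: (G, H)⁺ = {G, H}, which is a superkey of neither fragment — lossy.
Dependency preservation: F, H, I → G is not contained in any single fragment, but the restricted closure of its left-hand side across the fragments still reaches the right-hand side; the remaining FDs each lie inside some fragment. All dependencies are preserved.

lossy but dependency-preserving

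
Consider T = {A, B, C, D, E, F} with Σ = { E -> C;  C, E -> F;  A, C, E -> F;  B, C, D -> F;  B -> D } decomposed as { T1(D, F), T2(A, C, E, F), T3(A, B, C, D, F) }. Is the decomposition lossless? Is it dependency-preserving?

Lossless test (chase): applying each FD to every pair of rows produces no changes in the tableau, so no row becomes fully distinguished — the join is lossy.
Dependency preservation: every FD's attributes lie within a single fragment, so each can be enforced locally — preserved.

lossy but dependency-preserving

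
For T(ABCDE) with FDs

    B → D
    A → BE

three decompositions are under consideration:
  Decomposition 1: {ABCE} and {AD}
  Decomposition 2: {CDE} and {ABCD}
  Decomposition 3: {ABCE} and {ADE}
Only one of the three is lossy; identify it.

Decomposition 2

Decomposition 1: common = {A}, closure = {ABDE} → lossless.
Decomposition 2: common = {CD}, closure = {CD} → lossy.
Decomposition 3: common = {AE}, closure = {ABDE} → lossless.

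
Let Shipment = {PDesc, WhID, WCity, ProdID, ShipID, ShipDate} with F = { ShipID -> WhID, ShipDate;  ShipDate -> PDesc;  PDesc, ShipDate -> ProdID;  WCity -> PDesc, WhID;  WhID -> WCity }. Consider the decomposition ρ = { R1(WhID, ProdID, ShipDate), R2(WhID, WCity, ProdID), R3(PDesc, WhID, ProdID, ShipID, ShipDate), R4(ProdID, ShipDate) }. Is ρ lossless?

Chase test. Columns are PDesc, WhID, WCity, ProdID, ShipID, ShipDate; row i has aⱼ where attribute j ∈ Ri, else bᵢⱼ.
Initial tableau (one row per fragment):
  row 1: b11 a2 b13 a4 b15 a6
  row 2: b21 a2 a3 a4 b25 b26
  row 3: a1 a2 b33 a4 a5 a6
  row 4: b41 b42 b43 a4 b45 a6
Rows 1 and 3 agree on ShipDate; apply ShipDate→PDesc and equate their PDesc entries.
Rows 1 and 4 agree on ShipDate; apply ShipDate→PDesc and equate their PDesc entries.
Rows 1 and 2 agree on WhID; apply WhID→WCity and equate their WCity entries.
Rows 1 and 3 agree on WhID; apply WhID→WCity and equate their WCity entries.
Rows 1 and 2 agree on WCity; apply WCity→PDesc, WhID and equate their PDesc, WhID entries.
Row 3 is now all distinguished symbols — the join is lossless.

Yes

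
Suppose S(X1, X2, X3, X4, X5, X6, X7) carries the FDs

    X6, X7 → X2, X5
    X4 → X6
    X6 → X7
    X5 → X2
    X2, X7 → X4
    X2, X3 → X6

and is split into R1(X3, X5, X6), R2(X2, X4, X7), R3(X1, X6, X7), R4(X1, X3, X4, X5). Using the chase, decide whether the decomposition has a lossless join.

Yes

Chase test. Columns are X1, X2, X3, X4, X5, X6, X7; row i has aⱼ where attribute j ∈ Ri, else bᵢⱼ.
Initial tableau (one row per fragment):
  row 1: b11 b12 a3 b14 a5 a6 b17
  row 2: b21 a2 b23 a4 b25 b26 a7
  row 3: a1 b32 b33 b34 b35 a6 a7
  row 4: a1 b42 a3 a4 a5 b46 b47
Rows 2 and 4 agree on X4; apply X4→X6 and equate their X6 entries.
Rows 1 and 3 agree on X6; apply X6→X7 and equate their X7 entries.
Rows 2 and 4 agree on X6; apply X6→X7 and equate their X7 entries.
Rows 1 and 4 agree on X5; apply X5→X2 and equate their X2 entries.
Rows 1 and 4 agree on X2, X7; apply X2, X7→X4 and equate their X4 entries.
Rows 1 and 4 agree on X2, X3; apply X2, X3→X6 and equate their X6 entries.
Rows 1 and 2 agree on X6, X7; apply X6, X7→X2, X5 and equate their X2, X5 entries.
Rows 1 and 3 agree on X6, X7; apply X6, X7→X2, X5 and equate their X2, X5 entries.
Rows 1 and 3 agree on X2, X7; apply X2, X7→X4 and equate their X4 entries.
Row 4 is now all distinguished symbols — the join is lossless.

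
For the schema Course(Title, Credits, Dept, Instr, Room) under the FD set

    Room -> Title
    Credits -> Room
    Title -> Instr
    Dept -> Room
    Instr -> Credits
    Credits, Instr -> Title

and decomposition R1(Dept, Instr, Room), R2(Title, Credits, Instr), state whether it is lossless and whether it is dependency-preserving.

Lossless test: (Instr)⁺ = {Title, Credits, Instr, Room}, which contains all of one fragment — lossless.
Dependency preservation: Room → Title; Credits → Room are not contained in any single fragment, but the restricted closure of each left-hand side across the fragments still reaches the right-hand side; the remaining FDs each lie inside some fragment. All dependencies are preserved.

lossless and dependency-preserving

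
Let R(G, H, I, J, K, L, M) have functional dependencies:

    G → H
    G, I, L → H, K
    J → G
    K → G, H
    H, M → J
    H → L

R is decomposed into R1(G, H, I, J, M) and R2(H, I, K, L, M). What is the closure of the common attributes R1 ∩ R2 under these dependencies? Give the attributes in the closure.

R1 ∩ R2 = {H, I, M}.
H, M → J applies, adding J
H → L applies, adding L
J → G applies, adding G
G, I, L → H, K applies, adding K
Closure: {G, H, I, J, K, L, M}.

G, H, I, J, K, L, M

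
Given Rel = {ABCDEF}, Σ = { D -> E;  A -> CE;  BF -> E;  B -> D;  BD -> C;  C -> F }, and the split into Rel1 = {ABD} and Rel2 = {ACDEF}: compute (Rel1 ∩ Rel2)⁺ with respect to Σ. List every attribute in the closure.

ACDEF

Rel1 ∩ Rel2 = {AD}.
D → E applies, adding E
A → CE applies, adding C
C → F applies, adding F
Closure: {ACDEF}.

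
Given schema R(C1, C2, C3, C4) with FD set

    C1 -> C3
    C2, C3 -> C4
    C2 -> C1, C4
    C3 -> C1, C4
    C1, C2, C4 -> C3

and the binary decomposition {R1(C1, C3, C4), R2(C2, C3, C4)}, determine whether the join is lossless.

Yes

Common attributes: R1 ∩ R2 = {C3, C4}.
Closure of {C3, C4}: C3 → C1, C4 applies, adding C1. So (C3, C4)⁺ = {C1, C3, C4}.
This closure contains every attribute of R1, so R1 ∩ R2 → R1. The join is lossless.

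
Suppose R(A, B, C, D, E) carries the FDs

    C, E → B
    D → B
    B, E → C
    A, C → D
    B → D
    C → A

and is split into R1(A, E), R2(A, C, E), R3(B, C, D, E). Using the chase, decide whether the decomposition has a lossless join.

Chase test. Columns are A, B, C, D, E; row i has aⱼ where attribute j ∈ Ri, else bᵢⱼ.
Initial tableau (one row per fragment):
  row 1: a1 b12 b13 b14 a5
  row 2: a1 b22 a3 b24 a5
  row 3: b31 a2 a3 a4 a5
Rows 2 and 3 agree on C, E; apply C, E→B and equate their B entries.
Rows 2 and 3 agree on B; apply B→D and equate their D entries.
Rows 2 and 3 agree on C; apply C→A and equate their A entries.
Row 2 is now all distinguished symbols — the join is lossless.

Yes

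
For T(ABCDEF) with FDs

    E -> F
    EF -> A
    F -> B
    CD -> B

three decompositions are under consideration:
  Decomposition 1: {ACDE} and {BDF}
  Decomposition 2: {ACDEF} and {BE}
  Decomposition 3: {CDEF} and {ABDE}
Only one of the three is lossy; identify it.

Decomposition 1

Decomposition 1: common = {D}, closure = {D} → lossy.
Decomposition 2: common = {E}, closure = {ABEF} → lossless.
Decomposition 3: common = {DE}, closure = {ABDEF} → lossless.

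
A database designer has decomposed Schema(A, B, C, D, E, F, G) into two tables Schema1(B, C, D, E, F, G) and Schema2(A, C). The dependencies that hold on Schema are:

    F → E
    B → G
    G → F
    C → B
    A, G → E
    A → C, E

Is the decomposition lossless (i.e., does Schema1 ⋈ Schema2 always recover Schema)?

No

Common attributes: Schema1 ∩ Schema2 = {C}.
Closure of {C}: C → B applies, adding B; B → G applies, adding G; G → F applies, adding F; F → E applies, adding E. So (C)⁺ = {B, C, E, F, G}.
The closure contains neither all of Schema1 = {B, C, D, E, F, G} nor all of Schema2 = {A, C}, so the common attributes are not a superkey of either fragment. The join is lossy.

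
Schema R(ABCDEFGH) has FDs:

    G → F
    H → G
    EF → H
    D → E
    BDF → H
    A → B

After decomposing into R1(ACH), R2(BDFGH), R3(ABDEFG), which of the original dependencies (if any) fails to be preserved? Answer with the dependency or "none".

EF → H

Check EF → H: no single fragment contains all of {EFH}, and the restricted closure of {EF} across the fragments never reaches {H}.
G → F is preserved.
H → G is preserved.
D → E is preserved.
BDF → H is preserved.
A → B is preserved.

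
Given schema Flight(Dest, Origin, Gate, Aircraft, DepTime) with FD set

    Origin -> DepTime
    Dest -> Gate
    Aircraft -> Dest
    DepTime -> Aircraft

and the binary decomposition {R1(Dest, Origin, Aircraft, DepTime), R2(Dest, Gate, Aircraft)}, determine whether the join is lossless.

Common attributes: R1 ∩ R2 = {Dest, Aircraft}.
Closure of {Dest, Aircraft}: Dest → Gate applies, adding Gate. So (Dest, Aircraft)⁺ = {Dest, Gate, Aircraft}.
This closure contains every attribute of R2, so R1 ∩ R2 → R2. The join is lossless.

Yes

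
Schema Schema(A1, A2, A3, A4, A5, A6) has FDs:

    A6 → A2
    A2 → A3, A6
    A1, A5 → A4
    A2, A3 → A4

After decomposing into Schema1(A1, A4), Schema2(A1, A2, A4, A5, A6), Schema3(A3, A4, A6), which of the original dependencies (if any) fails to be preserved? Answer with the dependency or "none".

none

A6 → A2 lies within Schema2.
A2 → A3, A6: restricted closure across fragments reaches A3, A6.
A1, A5 → A4 lies within Schema2.
A2, A3 → A4: restricted closure across fragments reaches A4.
Every dependency is enforceable on the fragments, so the decomposition is dependency-preserving.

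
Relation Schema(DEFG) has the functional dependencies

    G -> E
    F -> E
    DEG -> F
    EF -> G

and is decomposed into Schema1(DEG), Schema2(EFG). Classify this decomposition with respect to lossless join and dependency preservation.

lossy and not dependency-preserving

Lossless test: (EG)⁺ = {EG}, which is a superkey of neither fragment — lossy.
Dependency preservation: the restricted closure of {DEG} across the fragments never reaches {F}, so DEG → F cannot be enforced without a join — not preserved.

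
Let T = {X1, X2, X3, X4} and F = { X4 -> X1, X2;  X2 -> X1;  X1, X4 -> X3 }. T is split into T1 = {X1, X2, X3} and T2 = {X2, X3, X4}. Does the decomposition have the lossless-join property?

Yes

Common attributes: T1 ∩ T2 = {X2, X3}.
Closure of {X2, X3}: X2 → X1 applies, adding X1. So (X2, X3)⁺ = {X1, X2, X3}.
This closure contains every attribute of T1, so T1 ∩ T2 → T1. The join is lossless.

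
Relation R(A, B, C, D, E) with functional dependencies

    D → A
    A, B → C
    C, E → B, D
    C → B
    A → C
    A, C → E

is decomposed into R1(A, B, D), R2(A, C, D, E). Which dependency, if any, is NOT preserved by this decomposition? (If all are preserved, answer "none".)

Check C → B: no single fragment contains all of {B, C}, and the restricted closure of {C} across the fragments never reaches {B}.
D → A is preserved.
A, B → C is preserved.
C, E → B, D is preserved.
A → C is preserved.
A, C → E is preserved.

C → B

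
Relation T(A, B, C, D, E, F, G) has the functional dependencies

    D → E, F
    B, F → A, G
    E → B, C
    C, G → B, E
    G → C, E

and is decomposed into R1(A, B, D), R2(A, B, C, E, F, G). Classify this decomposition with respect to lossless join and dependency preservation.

Lossless test: (A, B)⁺ = {A, B}, which is a superkey of neither fragment — lossy.
Dependency preservation: the restricted closure of {D} across the fragments never reaches {E, F}, so D → E, F cannot be enforced without a join — not preserved.

lossy and not dependency-preserving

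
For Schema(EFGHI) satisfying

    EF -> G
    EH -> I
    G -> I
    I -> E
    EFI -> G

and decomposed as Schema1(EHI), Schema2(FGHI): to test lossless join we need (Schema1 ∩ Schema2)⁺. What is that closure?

Schema1 ∩ Schema2 = {HI}.
I → E applies, adding E
Closure: {EHI}.

EHI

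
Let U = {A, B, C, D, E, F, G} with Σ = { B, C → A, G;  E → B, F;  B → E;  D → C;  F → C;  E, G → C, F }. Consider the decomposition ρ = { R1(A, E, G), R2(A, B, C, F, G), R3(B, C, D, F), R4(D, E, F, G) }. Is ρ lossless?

Chase test. Columns are A, B, C, D, E, F, G; row i has aⱼ where attribute j ∈ Ri, else bᵢⱼ.
Initial tableau (one row per fragment):
  row 1: a1 b12 b13 b14 a5 b16 a7
  row 2: a1 a2 a3 b24 b25 a6 a7
  row 3: b31 a2 a3 a4 b35 a6 b37
  row 4: b41 b42 b43 a4 a5 a6 a7
Rows 2 and 3 agree on B, C; apply B, C→A, G and equate their A, G entries.
Rows 1 and 4 agree on E; apply E→B, F and equate their B, F entries.
Rows 2 and 3 agree on B; apply B→E and equate their E entries.
Rows 3 and 4 agree on D; apply D→C and equate their C entries.
Rows 1 and 2 agree on F; apply F→C and equate their C entries.
Rows 1 and 4 agree on B, C; apply B, C→A, G and equate their A, G entries.
No row becomes fully distinguished — the join is lossy.

No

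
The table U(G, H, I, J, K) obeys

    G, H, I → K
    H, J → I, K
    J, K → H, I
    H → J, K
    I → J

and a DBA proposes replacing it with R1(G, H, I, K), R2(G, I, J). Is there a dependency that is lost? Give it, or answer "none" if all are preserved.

J, K → H, I

Check J, K → H, I: no single fragment contains all of {H, I, J, K}, and the restricted closure of {J, K} across the fragments never reaches {H, I}.
G, H, I → K is preserved.
H, J → I, K is preserved.
H → J, K is preserved.
I → J is preserved.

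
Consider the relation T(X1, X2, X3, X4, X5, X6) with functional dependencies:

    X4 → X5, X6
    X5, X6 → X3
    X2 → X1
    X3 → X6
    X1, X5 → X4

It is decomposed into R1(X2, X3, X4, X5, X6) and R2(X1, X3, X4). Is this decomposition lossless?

Common attributes: R1 ∩ R2 = {X3, X4}.
Closure of {X3, X4}: X4 → X5, X6 applies, adding X5, X6. So (X3, X4)⁺ = {X3, X4, X5, X6}.
The closure contains neither all of R1 = {X2, X3, X4, X5, X6} nor all of R2 = {X1, X3, X4}, so the common attributes are not a superkey of either fragment. The join is lossy.

No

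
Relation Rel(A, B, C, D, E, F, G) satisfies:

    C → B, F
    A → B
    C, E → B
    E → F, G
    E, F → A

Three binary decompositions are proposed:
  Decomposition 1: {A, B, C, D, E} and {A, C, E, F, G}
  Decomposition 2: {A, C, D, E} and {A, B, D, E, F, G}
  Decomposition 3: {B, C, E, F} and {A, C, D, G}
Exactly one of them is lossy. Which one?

Decomposition 3

Decomposition 1: common = {A, C, E}, closure = {A, B, C, E, F, G} → lossless.
Decomposition 2: common = {A, D, E}, closure = {A, B, D, E, F, G} → lossless.
Decomposition 3: common = {C}, closure = {B, C, F} → lossy.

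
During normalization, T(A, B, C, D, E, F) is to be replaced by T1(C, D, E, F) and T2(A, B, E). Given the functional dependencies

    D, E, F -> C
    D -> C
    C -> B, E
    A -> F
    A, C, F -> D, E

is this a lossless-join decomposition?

No

Common attributes: T1 ∩ T2 = {E}.
No dependency enlarges {E}, so (E)⁺ = {E}.
The closure contains neither all of T1 = {C, D, E, F} nor all of T2 = {A, B, E}, so the common attributes are not a superkey of either fragment. The join is lossy.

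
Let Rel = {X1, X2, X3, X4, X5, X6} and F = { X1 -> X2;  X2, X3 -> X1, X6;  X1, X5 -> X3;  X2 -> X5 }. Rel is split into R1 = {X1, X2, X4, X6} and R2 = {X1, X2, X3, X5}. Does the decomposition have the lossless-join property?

Common attributes: R1 ∩ R2 = {X1, X2}.
Closure of {X1, X2}: X2 → X5 applies, adding X5; X1, X5 → X3 applies, adding X3; X2, X3 → X1, X6 applies, adding X6. So (X1, X2)⁺ = {X1, X2, X3, X5, X6}.
This closure contains every attribute of R2, so R1 ∩ R2 → R2. The join is lossless.

Yes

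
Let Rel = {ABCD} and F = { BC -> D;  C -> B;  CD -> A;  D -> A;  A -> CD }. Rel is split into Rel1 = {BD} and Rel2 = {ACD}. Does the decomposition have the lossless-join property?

Yes

Common attributes: Rel1 ∩ Rel2 = {D}.
Closure of {D}: D → A applies, adding A; A → CD applies, adding C; C → B applies, adding B. So (D)⁺ = {ABCD}.
This closure contains every attribute of Rel1, so Rel1 ∩ Rel2 → Rel1. The join is lossless.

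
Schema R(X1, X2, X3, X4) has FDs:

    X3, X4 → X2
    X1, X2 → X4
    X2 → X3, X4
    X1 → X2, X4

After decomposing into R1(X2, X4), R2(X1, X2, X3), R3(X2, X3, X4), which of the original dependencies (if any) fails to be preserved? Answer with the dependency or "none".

none

X3, X4 → X2 lies within R3.
X1, X2 → X4: restricted closure across fragments reaches X4.
X2 → X3, X4 lies within R3.
X1 → X2, X4: restricted closure across fragments reaches X2, X4.
Every dependency is enforceable on the fragments, so the decomposition is dependency-preserving.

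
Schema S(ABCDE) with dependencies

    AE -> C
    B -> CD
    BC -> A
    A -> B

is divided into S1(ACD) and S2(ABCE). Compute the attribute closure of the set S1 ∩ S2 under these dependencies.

ABCD

S1 ∩ S2 = {AC}.
A → B applies, adding B
B → CD applies, adding D
Closure: {ABCD}.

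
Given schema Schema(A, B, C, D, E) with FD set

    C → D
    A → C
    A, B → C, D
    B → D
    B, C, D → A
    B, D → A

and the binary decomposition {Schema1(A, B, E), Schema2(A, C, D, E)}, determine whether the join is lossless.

Yes

Common attributes: Schema1 ∩ Schema2 = {A, E}.
Closure of {A, E}: A → C applies, adding C; C → D applies, adding D. So (A, E)⁺ = {A, C, D, E}.
This closure contains every attribute of Schema2, so Schema1 ∩ Schema2 → Schema2. The join is lossless.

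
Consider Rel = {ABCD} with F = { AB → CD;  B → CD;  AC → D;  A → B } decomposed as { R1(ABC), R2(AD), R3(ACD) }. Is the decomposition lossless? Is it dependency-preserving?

lossless but not dependency-preserving

Lossless test (chase): Rows 1 and 3 agree on AC; apply AC→D and equate their D entries. Rows 1 and 2 agree on A; apply A→B and equate their B entries. Rows 1 and 3 agree on A; apply A→B and equate their B entries. Rows 1 and 2 agree on AB; apply AB→CD and equate their CD entries. Row 1 is now all distinguished symbols — the join is lossless.
Dependency preservation: the restricted closure of {B} across the fragments never reaches {CD}, so B → CD cannot be enforced without a join — not preserved.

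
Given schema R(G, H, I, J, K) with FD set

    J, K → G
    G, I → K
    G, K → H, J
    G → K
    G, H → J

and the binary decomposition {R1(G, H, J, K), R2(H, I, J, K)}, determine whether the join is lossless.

Common attributes: R1 ∩ R2 = {H, J, K}.
Closure of {H, J, K}: J, K → G applies, adding G. So (H, J, K)⁺ = {G, H, J, K}.
This closure contains every attribute of R1, so R1 ∩ R2 → R1. The join is lossless.

Yes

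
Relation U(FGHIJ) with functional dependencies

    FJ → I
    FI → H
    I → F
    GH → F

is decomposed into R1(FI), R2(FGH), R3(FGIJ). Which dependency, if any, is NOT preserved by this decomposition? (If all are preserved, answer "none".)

Check FI → H: no single fragment contains all of {FHI}, and the restricted closure of {FI} across the fragments never reaches {H}.
FJ → I is preserved.
I → F is preserved.
GH → F is preserved.

FI → H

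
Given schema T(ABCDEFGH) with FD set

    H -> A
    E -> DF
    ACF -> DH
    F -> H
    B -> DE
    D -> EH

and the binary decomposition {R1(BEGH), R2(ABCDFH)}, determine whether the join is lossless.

Common attributes: R1 ∩ R2 = {BH}.
Closure of {BH}: H → A applies, adding A; B → DE applies, adding DE; E → DF applies, adding F. So (BH)⁺ = {ABDEFH}.
The closure contains neither all of R1 = {BEGH} nor all of R2 = {ABCDFH}, so the common attributes are not a superkey of either fragment. The join is lossy.

No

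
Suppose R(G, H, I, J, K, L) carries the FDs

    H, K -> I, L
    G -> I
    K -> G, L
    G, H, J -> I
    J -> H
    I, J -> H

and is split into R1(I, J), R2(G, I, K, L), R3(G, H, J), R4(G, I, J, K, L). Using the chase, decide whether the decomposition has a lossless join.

Yes

Chase test. Columns are G, H, I, J, K, L; row i has aⱼ where attribute j ∈ Ri, else bᵢⱼ.
Initial tableau (one row per fragment):
  row 1: b11 b12 a3 a4 b15 b16
  row 2: a1 b22 a3 b24 a5 a6
  row 3: a1 a2 b33 a4 b35 b36
  row 4: a1 b42 a3 a4 a5 a6
Rows 2 and 3 agree on G; apply G→I and equate their I entries.
Rows 1 and 3 agree on J; apply J→H and equate their H entries.
Rows 1 and 4 agree on J; apply J→H and equate their H entries.
Row 4 is now all distinguished symbols — the join is lossless.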